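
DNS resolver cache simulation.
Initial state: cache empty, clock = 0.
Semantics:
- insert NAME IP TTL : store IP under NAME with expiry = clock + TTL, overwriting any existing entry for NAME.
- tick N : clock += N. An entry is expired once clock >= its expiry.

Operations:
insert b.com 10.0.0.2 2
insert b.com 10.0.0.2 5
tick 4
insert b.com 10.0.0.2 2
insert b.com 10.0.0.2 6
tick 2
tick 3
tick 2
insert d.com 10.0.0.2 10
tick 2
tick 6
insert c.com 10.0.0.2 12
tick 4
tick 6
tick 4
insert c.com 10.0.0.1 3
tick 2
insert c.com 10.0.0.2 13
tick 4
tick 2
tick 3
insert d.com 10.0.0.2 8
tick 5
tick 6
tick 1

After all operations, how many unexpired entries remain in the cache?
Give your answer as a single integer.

Op 1: insert b.com -> 10.0.0.2 (expiry=0+2=2). clock=0
Op 2: insert b.com -> 10.0.0.2 (expiry=0+5=5). clock=0
Op 3: tick 4 -> clock=4.
Op 4: insert b.com -> 10.0.0.2 (expiry=4+2=6). clock=4
Op 5: insert b.com -> 10.0.0.2 (expiry=4+6=10). clock=4
Op 6: tick 2 -> clock=6.
Op 7: tick 3 -> clock=9.
Op 8: tick 2 -> clock=11. purged={b.com}
Op 9: insert d.com -> 10.0.0.2 (expiry=11+10=21). clock=11
Op 10: tick 2 -> clock=13.
Op 11: tick 6 -> clock=19.
Op 12: insert c.com -> 10.0.0.2 (expiry=19+12=31). clock=19
Op 13: tick 4 -> clock=23. purged={d.com}
Op 14: tick 6 -> clock=29.
Op 15: tick 4 -> clock=33. purged={c.com}
Op 16: insert c.com -> 10.0.0.1 (expiry=33+3=36). clock=33
Op 17: tick 2 -> clock=35.
Op 18: insert c.com -> 10.0.0.2 (expiry=35+13=48). clock=35
Op 19: tick 4 -> clock=39.
Op 20: tick 2 -> clock=41.
Op 21: tick 3 -> clock=44.
Op 22: insert d.com -> 10.0.0.2 (expiry=44+8=52). clock=44
Op 23: tick 5 -> clock=49. purged={c.com}
Op 24: tick 6 -> clock=55. purged={d.com}
Op 25: tick 1 -> clock=56.
Final cache (unexpired): {} -> size=0

Answer: 0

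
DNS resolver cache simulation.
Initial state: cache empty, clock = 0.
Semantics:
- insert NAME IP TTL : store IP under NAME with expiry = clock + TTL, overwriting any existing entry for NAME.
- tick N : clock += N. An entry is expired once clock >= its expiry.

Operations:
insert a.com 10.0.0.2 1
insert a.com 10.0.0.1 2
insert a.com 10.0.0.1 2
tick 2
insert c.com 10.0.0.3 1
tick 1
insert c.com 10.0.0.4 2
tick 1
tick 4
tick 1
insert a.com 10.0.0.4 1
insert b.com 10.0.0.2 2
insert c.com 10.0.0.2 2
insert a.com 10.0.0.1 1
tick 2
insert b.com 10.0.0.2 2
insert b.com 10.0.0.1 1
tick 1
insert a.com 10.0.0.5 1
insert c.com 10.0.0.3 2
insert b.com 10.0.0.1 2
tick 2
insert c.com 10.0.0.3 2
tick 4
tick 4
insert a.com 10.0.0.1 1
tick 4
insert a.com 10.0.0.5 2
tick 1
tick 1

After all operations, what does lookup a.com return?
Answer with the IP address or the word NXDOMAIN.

Answer: NXDOMAIN

Derivation:
Op 1: insert a.com -> 10.0.0.2 (expiry=0+1=1). clock=0
Op 2: insert a.com -> 10.0.0.1 (expiry=0+2=2). clock=0
Op 3: insert a.com -> 10.0.0.1 (expiry=0+2=2). clock=0
Op 4: tick 2 -> clock=2. purged={a.com}
Op 5: insert c.com -> 10.0.0.3 (expiry=2+1=3). clock=2
Op 6: tick 1 -> clock=3. purged={c.com}
Op 7: insert c.com -> 10.0.0.4 (expiry=3+2=5). clock=3
Op 8: tick 1 -> clock=4.
Op 9: tick 4 -> clock=8. purged={c.com}
Op 10: tick 1 -> clock=9.
Op 11: insert a.com -> 10.0.0.4 (expiry=9+1=10). clock=9
Op 12: insert b.com -> 10.0.0.2 (expiry=9+2=11). clock=9
Op 13: insert c.com -> 10.0.0.2 (expiry=9+2=11). clock=9
Op 14: insert a.com -> 10.0.0.1 (expiry=9+1=10). clock=9
Op 15: tick 2 -> clock=11. purged={a.com,b.com,c.com}
Op 16: insert b.com -> 10.0.0.2 (expiry=11+2=13). clock=11
Op 17: insert b.com -> 10.0.0.1 (expiry=11+1=12). clock=11
Op 18: tick 1 -> clock=12. purged={b.com}
Op 19: insert a.com -> 10.0.0.5 (expiry=12+1=13). clock=12
Op 20: insert c.com -> 10.0.0.3 (expiry=12+2=14). clock=12
Op 21: insert b.com -> 10.0.0.1 (expiry=12+2=14). clock=12
Op 22: tick 2 -> clock=14. purged={a.com,b.com,c.com}
Op 23: insert c.com -> 10.0.0.3 (expiry=14+2=16). clock=14
Op 24: tick 4 -> clock=18. purged={c.com}
Op 25: tick 4 -> clock=22.
Op 26: insert a.com -> 10.0.0.1 (expiry=22+1=23). clock=22
Op 27: tick 4 -> clock=26. purged={a.com}
Op 28: insert a.com -> 10.0.0.5 (expiry=26+2=28). clock=26
Op 29: tick 1 -> clock=27.
Op 30: tick 1 -> clock=28. purged={a.com}
lookup a.com: not in cache (expired or never inserted)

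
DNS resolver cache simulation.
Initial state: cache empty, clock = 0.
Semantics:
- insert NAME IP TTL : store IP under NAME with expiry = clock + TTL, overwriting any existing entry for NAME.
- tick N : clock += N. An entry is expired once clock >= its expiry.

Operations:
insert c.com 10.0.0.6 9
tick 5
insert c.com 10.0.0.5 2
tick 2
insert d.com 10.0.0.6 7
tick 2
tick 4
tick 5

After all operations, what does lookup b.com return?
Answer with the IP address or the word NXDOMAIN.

Op 1: insert c.com -> 10.0.0.6 (expiry=0+9=9). clock=0
Op 2: tick 5 -> clock=5.
Op 3: insert c.com -> 10.0.0.5 (expiry=5+2=7). clock=5
Op 4: tick 2 -> clock=7. purged={c.com}
Op 5: insert d.com -> 10.0.0.6 (expiry=7+7=14). clock=7
Op 6: tick 2 -> clock=9.
Op 7: tick 4 -> clock=13.
Op 8: tick 5 -> clock=18. purged={d.com}
lookup b.com: not in cache (expired or never inserted)

Answer: NXDOMAIN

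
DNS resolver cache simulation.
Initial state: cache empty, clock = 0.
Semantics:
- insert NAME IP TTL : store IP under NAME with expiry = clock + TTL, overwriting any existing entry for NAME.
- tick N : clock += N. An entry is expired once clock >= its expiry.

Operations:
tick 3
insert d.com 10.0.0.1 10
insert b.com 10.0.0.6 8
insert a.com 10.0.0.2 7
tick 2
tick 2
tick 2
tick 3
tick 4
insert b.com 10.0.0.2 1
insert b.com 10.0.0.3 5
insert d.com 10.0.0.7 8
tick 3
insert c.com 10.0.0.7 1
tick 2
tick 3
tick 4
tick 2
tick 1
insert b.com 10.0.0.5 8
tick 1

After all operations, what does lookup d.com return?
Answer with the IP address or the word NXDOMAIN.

Answer: NXDOMAIN

Derivation:
Op 1: tick 3 -> clock=3.
Op 2: insert d.com -> 10.0.0.1 (expiry=3+10=13). clock=3
Op 3: insert b.com -> 10.0.0.6 (expiry=3+8=11). clock=3
Op 4: insert a.com -> 10.0.0.2 (expiry=3+7=10). clock=3
Op 5: tick 2 -> clock=5.
Op 6: tick 2 -> clock=7.
Op 7: tick 2 -> clock=9.
Op 8: tick 3 -> clock=12. purged={a.com,b.com}
Op 9: tick 4 -> clock=16. purged={d.com}
Op 10: insert b.com -> 10.0.0.2 (expiry=16+1=17). clock=16
Op 11: insert b.com -> 10.0.0.3 (expiry=16+5=21). clock=16
Op 12: insert d.com -> 10.0.0.7 (expiry=16+8=24). clock=16
Op 13: tick 3 -> clock=19.
Op 14: insert c.com -> 10.0.0.7 (expiry=19+1=20). clock=19
Op 15: tick 2 -> clock=21. purged={b.com,c.com}
Op 16: tick 3 -> clock=24. purged={d.com}
Op 17: tick 4 -> clock=28.
Op 18: tick 2 -> clock=30.
Op 19: tick 1 -> clock=31.
Op 20: insert b.com -> 10.0.0.5 (expiry=31+8=39). clock=31
Op 21: tick 1 -> clock=32.
lookup d.com: not in cache (expired or never inserted)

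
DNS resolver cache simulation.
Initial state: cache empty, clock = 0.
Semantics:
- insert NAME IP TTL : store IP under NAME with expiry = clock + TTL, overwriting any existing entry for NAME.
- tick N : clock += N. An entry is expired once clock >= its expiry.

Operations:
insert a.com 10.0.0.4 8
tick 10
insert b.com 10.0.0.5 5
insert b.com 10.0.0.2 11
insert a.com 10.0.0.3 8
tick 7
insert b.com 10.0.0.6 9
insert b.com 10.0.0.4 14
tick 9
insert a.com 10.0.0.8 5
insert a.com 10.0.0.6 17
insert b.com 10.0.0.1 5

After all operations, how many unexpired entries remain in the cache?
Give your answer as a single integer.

Op 1: insert a.com -> 10.0.0.4 (expiry=0+8=8). clock=0
Op 2: tick 10 -> clock=10. purged={a.com}
Op 3: insert b.com -> 10.0.0.5 (expiry=10+5=15). clock=10
Op 4: insert b.com -> 10.0.0.2 (expiry=10+11=21). clock=10
Op 5: insert a.com -> 10.0.0.3 (expiry=10+8=18). clock=10
Op 6: tick 7 -> clock=17.
Op 7: insert b.com -> 10.0.0.6 (expiry=17+9=26). clock=17
Op 8: insert b.com -> 10.0.0.4 (expiry=17+14=31). clock=17
Op 9: tick 9 -> clock=26. purged={a.com}
Op 10: insert a.com -> 10.0.0.8 (expiry=26+5=31). clock=26
Op 11: insert a.com -> 10.0.0.6 (expiry=26+17=43). clock=26
Op 12: insert b.com -> 10.0.0.1 (expiry=26+5=31). clock=26
Final cache (unexpired): {a.com,b.com} -> size=2

Answer: 2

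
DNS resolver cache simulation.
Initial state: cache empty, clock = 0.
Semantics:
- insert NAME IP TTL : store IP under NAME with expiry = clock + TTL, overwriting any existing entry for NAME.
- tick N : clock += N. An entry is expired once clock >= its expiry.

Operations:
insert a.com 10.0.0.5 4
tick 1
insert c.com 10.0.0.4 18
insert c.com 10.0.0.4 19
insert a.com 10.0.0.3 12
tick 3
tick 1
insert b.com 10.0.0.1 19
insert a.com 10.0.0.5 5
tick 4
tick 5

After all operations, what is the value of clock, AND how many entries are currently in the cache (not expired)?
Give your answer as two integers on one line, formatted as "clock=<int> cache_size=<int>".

Op 1: insert a.com -> 10.0.0.5 (expiry=0+4=4). clock=0
Op 2: tick 1 -> clock=1.
Op 3: insert c.com -> 10.0.0.4 (expiry=1+18=19). clock=1
Op 4: insert c.com -> 10.0.0.4 (expiry=1+19=20). clock=1
Op 5: insert a.com -> 10.0.0.3 (expiry=1+12=13). clock=1
Op 6: tick 3 -> clock=4.
Op 7: tick 1 -> clock=5.
Op 8: insert b.com -> 10.0.0.1 (expiry=5+19=24). clock=5
Op 9: insert a.com -> 10.0.0.5 (expiry=5+5=10). clock=5
Op 10: tick 4 -> clock=9.
Op 11: tick 5 -> clock=14. purged={a.com}
Final clock = 14
Final cache (unexpired): {b.com,c.com} -> size=2

Answer: clock=14 cache_size=2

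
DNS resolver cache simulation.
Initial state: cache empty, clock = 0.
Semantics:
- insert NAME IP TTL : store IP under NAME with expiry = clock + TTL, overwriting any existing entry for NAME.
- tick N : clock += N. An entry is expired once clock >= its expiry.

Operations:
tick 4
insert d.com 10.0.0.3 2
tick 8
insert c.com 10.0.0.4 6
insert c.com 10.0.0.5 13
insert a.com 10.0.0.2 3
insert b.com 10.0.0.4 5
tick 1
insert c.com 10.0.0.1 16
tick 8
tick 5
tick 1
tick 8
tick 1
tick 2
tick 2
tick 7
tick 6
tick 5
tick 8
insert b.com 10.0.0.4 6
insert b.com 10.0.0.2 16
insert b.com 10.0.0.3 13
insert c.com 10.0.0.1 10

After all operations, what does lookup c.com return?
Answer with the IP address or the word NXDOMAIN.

Op 1: tick 4 -> clock=4.
Op 2: insert d.com -> 10.0.0.3 (expiry=4+2=6). clock=4
Op 3: tick 8 -> clock=12. purged={d.com}
Op 4: insert c.com -> 10.0.0.4 (expiry=12+6=18). clock=12
Op 5: insert c.com -> 10.0.0.5 (expiry=12+13=25). clock=12
Op 6: insert a.com -> 10.0.0.2 (expiry=12+3=15). clock=12
Op 7: insert b.com -> 10.0.0.4 (expiry=12+5=17). clock=12
Op 8: tick 1 -> clock=13.
Op 9: insert c.com -> 10.0.0.1 (expiry=13+16=29). clock=13
Op 10: tick 8 -> clock=21. purged={a.com,b.com}
Op 11: tick 5 -> clock=26.
Op 12: tick 1 -> clock=27.
Op 13: tick 8 -> clock=35. purged={c.com}
Op 14: tick 1 -> clock=36.
Op 15: tick 2 -> clock=38.
Op 16: tick 2 -> clock=40.
Op 17: tick 7 -> clock=47.
Op 18: tick 6 -> clock=53.
Op 19: tick 5 -> clock=58.
Op 20: tick 8 -> clock=66.
Op 21: insert b.com -> 10.0.0.4 (expiry=66+6=72). clock=66
Op 22: insert b.com -> 10.0.0.2 (expiry=66+16=82). clock=66
Op 23: insert b.com -> 10.0.0.3 (expiry=66+13=79). clock=66
Op 24: insert c.com -> 10.0.0.1 (expiry=66+10=76). clock=66
lookup c.com: present, ip=10.0.0.1 expiry=76 > clock=66

Answer: 10.0.0.1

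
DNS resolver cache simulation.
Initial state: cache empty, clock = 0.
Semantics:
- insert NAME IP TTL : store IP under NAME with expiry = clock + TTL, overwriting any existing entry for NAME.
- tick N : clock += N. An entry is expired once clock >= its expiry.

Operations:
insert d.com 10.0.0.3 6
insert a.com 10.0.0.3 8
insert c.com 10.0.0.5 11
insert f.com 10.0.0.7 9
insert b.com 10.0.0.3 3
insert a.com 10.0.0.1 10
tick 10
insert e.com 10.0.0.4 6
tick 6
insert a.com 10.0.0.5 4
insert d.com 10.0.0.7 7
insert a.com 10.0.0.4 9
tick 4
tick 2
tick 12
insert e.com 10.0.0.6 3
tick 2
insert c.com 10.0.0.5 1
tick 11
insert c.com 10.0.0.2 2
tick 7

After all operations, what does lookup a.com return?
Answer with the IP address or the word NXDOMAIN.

Op 1: insert d.com -> 10.0.0.3 (expiry=0+6=6). clock=0
Op 2: insert a.com -> 10.0.0.3 (expiry=0+8=8). clock=0
Op 3: insert c.com -> 10.0.0.5 (expiry=0+11=11). clock=0
Op 4: insert f.com -> 10.0.0.7 (expiry=0+9=9). clock=0
Op 5: insert b.com -> 10.0.0.3 (expiry=0+3=3). clock=0
Op 6: insert a.com -> 10.0.0.1 (expiry=0+10=10). clock=0
Op 7: tick 10 -> clock=10. purged={a.com,b.com,d.com,f.com}
Op 8: insert e.com -> 10.0.0.4 (expiry=10+6=16). clock=10
Op 9: tick 6 -> clock=16. purged={c.com,e.com}
Op 10: insert a.com -> 10.0.0.5 (expiry=16+4=20). clock=16
Op 11: insert d.com -> 10.0.0.7 (expiry=16+7=23). clock=16
Op 12: insert a.com -> 10.0.0.4 (expiry=16+9=25). clock=16
Op 13: tick 4 -> clock=20.
Op 14: tick 2 -> clock=22.
Op 15: tick 12 -> clock=34. purged={a.com,d.com}
Op 16: insert e.com -> 10.0.0.6 (expiry=34+3=37). clock=34
Op 17: tick 2 -> clock=36.
Op 18: insert c.com -> 10.0.0.5 (expiry=36+1=37). clock=36
Op 19: tick 11 -> clock=47. purged={c.com,e.com}
Op 20: insert c.com -> 10.0.0.2 (expiry=47+2=49). clock=47
Op 21: tick 7 -> clock=54. purged={c.com}
lookup a.com: not in cache (expired or never inserted)

Answer: NXDOMAIN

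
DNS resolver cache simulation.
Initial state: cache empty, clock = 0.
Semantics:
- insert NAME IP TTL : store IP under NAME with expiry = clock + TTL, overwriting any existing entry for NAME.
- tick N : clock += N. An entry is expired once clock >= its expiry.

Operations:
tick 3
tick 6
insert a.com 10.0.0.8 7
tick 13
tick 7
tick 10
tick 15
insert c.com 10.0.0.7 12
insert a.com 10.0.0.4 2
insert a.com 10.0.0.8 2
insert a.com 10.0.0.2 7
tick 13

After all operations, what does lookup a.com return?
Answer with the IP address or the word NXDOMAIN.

Op 1: tick 3 -> clock=3.
Op 2: tick 6 -> clock=9.
Op 3: insert a.com -> 10.0.0.8 (expiry=9+7=16). clock=9
Op 4: tick 13 -> clock=22. purged={a.com}
Op 5: tick 7 -> clock=29.
Op 6: tick 10 -> clock=39.
Op 7: tick 15 -> clock=54.
Op 8: insert c.com -> 10.0.0.7 (expiry=54+12=66). clock=54
Op 9: insert a.com -> 10.0.0.4 (expiry=54+2=56). clock=54
Op 10: insert a.com -> 10.0.0.8 (expiry=54+2=56). clock=54
Op 11: insert a.com -> 10.0.0.2 (expiry=54+7=61). clock=54
Op 12: tick 13 -> clock=67. purged={a.com,c.com}
lookup a.com: not in cache (expired or never inserted)

Answer: NXDOMAIN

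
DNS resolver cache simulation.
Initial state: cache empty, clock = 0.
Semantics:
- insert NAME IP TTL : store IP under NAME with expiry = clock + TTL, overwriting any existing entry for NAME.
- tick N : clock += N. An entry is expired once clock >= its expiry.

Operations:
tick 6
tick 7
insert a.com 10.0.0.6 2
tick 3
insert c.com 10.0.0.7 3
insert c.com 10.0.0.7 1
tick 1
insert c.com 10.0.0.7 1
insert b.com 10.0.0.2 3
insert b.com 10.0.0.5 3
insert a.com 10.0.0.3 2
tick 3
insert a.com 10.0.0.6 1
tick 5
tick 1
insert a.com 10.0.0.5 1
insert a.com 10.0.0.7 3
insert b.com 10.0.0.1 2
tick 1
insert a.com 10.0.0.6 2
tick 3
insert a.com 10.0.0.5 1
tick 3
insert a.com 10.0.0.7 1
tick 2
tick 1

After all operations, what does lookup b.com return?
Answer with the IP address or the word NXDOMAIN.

Op 1: tick 6 -> clock=6.
Op 2: tick 7 -> clock=13.
Op 3: insert a.com -> 10.0.0.6 (expiry=13+2=15). clock=13
Op 4: tick 3 -> clock=16. purged={a.com}
Op 5: insert c.com -> 10.0.0.7 (expiry=16+3=19). clock=16
Op 6: insert c.com -> 10.0.0.7 (expiry=16+1=17). clock=16
Op 7: tick 1 -> clock=17. purged={c.com}
Op 8: insert c.com -> 10.0.0.7 (expiry=17+1=18). clock=17
Op 9: insert b.com -> 10.0.0.2 (expiry=17+3=20). clock=17
Op 10: insert b.com -> 10.0.0.5 (expiry=17+3=20). clock=17
Op 11: insert a.com -> 10.0.0.3 (expiry=17+2=19). clock=17
Op 12: tick 3 -> clock=20. purged={a.com,b.com,c.com}
Op 13: insert a.com -> 10.0.0.6 (expiry=20+1=21). clock=20
Op 14: tick 5 -> clock=25. purged={a.com}
Op 15: tick 1 -> clock=26.
Op 16: insert a.com -> 10.0.0.5 (expiry=26+1=27). clock=26
Op 17: insert a.com -> 10.0.0.7 (expiry=26+3=29). clock=26
Op 18: insert b.com -> 10.0.0.1 (expiry=26+2=28). clock=26
Op 19: tick 1 -> clock=27.
Op 20: insert a.com -> 10.0.0.6 (expiry=27+2=29). clock=27
Op 21: tick 3 -> clock=30. purged={a.com,b.com}
Op 22: insert a.com -> 10.0.0.5 (expiry=30+1=31). clock=30
Op 23: tick 3 -> clock=33. purged={a.com}
Op 24: insert a.com -> 10.0.0.7 (expiry=33+1=34). clock=33
Op 25: tick 2 -> clock=35. purged={a.com}
Op 26: tick 1 -> clock=36.
lookup b.com: not in cache (expired or never inserted)

Answer: NXDOMAIN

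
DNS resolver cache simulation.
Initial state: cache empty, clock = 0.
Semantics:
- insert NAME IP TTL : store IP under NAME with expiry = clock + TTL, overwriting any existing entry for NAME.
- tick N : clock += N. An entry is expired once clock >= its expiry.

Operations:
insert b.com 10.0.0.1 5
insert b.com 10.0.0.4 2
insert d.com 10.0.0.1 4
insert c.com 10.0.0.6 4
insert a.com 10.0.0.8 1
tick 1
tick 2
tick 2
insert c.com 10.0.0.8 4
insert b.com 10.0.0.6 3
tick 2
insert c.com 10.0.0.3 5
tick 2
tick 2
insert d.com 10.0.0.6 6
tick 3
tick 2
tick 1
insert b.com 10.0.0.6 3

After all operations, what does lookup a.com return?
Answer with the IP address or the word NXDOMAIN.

Answer: NXDOMAIN

Derivation:
Op 1: insert b.com -> 10.0.0.1 (expiry=0+5=5). clock=0
Op 2: insert b.com -> 10.0.0.4 (expiry=0+2=2). clock=0
Op 3: insert d.com -> 10.0.0.1 (expiry=0+4=4). clock=0
Op 4: insert c.com -> 10.0.0.6 (expiry=0+4=4). clock=0
Op 5: insert a.com -> 10.0.0.8 (expiry=0+1=1). clock=0
Op 6: tick 1 -> clock=1. purged={a.com}
Op 7: tick 2 -> clock=3. purged={b.com}
Op 8: tick 2 -> clock=5. purged={c.com,d.com}
Op 9: insert c.com -> 10.0.0.8 (expiry=5+4=9). clock=5
Op 10: insert b.com -> 10.0.0.6 (expiry=5+3=8). clock=5
Op 11: tick 2 -> clock=7.
Op 12: insert c.com -> 10.0.0.3 (expiry=7+5=12). clock=7
Op 13: tick 2 -> clock=9. purged={b.com}
Op 14: tick 2 -> clock=11.
Op 15: insert d.com -> 10.0.0.6 (expiry=11+6=17). clock=11
Op 16: tick 3 -> clock=14. purged={c.com}
Op 17: tick 2 -> clock=16.
Op 18: tick 1 -> clock=17. purged={d.com}
Op 19: insert b.com -> 10.0.0.6 (expiry=17+3=20). clock=17
lookup a.com: not in cache (expired or never inserted)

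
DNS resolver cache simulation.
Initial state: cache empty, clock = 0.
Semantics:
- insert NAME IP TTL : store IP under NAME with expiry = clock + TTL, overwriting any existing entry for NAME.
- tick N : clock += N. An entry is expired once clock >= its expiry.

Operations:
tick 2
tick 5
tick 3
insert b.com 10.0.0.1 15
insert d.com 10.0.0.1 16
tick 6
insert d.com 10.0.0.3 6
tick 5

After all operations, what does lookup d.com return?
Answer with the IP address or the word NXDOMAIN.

Answer: 10.0.0.3

Derivation:
Op 1: tick 2 -> clock=2.
Op 2: tick 5 -> clock=7.
Op 3: tick 3 -> clock=10.
Op 4: insert b.com -> 10.0.0.1 (expiry=10+15=25). clock=10
Op 5: insert d.com -> 10.0.0.1 (expiry=10+16=26). clock=10
Op 6: tick 6 -> clock=16.
Op 7: insert d.com -> 10.0.0.3 (expiry=16+6=22). clock=16
Op 8: tick 5 -> clock=21.
lookup d.com: present, ip=10.0.0.3 expiry=22 > clock=21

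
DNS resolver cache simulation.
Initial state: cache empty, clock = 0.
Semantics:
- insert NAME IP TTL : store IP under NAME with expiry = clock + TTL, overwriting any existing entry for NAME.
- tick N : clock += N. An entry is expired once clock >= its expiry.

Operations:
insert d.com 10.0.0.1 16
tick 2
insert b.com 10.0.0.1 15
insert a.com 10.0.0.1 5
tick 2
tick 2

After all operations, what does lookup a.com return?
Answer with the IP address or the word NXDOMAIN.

Op 1: insert d.com -> 10.0.0.1 (expiry=0+16=16). clock=0
Op 2: tick 2 -> clock=2.
Op 3: insert b.com -> 10.0.0.1 (expiry=2+15=17). clock=2
Op 4: insert a.com -> 10.0.0.1 (expiry=2+5=7). clock=2
Op 5: tick 2 -> clock=4.
Op 6: tick 2 -> clock=6.
lookup a.com: present, ip=10.0.0.1 expiry=7 > clock=6

Answer: 10.0.0.1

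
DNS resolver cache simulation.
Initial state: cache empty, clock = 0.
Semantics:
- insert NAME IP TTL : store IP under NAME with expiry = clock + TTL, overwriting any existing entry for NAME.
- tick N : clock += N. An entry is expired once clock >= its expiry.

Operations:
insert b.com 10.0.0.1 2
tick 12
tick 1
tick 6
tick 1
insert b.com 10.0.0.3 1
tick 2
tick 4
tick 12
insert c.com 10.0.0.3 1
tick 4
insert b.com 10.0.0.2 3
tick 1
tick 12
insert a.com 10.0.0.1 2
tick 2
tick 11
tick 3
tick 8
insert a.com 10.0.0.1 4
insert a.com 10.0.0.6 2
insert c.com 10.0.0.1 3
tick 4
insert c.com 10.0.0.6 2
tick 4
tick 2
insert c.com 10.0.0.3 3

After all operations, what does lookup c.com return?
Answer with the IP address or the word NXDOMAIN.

Op 1: insert b.com -> 10.0.0.1 (expiry=0+2=2). clock=0
Op 2: tick 12 -> clock=12. purged={b.com}
Op 3: tick 1 -> clock=13.
Op 4: tick 6 -> clock=19.
Op 5: tick 1 -> clock=20.
Op 6: insert b.com -> 10.0.0.3 (expiry=20+1=21). clock=20
Op 7: tick 2 -> clock=22. purged={b.com}
Op 8: tick 4 -> clock=26.
Op 9: tick 12 -> clock=38.
Op 10: insert c.com -> 10.0.0.3 (expiry=38+1=39). clock=38
Op 11: tick 4 -> clock=42. purged={c.com}
Op 12: insert b.com -> 10.0.0.2 (expiry=42+3=45). clock=42
Op 13: tick 1 -> clock=43.
Op 14: tick 12 -> clock=55. purged={b.com}
Op 15: insert a.com -> 10.0.0.1 (expiry=55+2=57). clock=55
Op 16: tick 2 -> clock=57. purged={a.com}
Op 17: tick 11 -> clock=68.
Op 18: tick 3 -> clock=71.
Op 19: tick 8 -> clock=79.
Op 20: insert a.com -> 10.0.0.1 (expiry=79+4=83). clock=79
Op 21: insert a.com -> 10.0.0.6 (expiry=79+2=81). clock=79
Op 22: insert c.com -> 10.0.0.1 (expiry=79+3=82). clock=79
Op 23: tick 4 -> clock=83. purged={a.com,c.com}
Op 24: insert c.com -> 10.0.0.6 (expiry=83+2=85). clock=83
Op 25: tick 4 -> clock=87. purged={c.com}
Op 26: tick 2 -> clock=89.
Op 27: insert c.com -> 10.0.0.3 (expiry=89+3=92). clock=89
lookup c.com: present, ip=10.0.0.3 expiry=92 > clock=89

Answer: 10.0.0.3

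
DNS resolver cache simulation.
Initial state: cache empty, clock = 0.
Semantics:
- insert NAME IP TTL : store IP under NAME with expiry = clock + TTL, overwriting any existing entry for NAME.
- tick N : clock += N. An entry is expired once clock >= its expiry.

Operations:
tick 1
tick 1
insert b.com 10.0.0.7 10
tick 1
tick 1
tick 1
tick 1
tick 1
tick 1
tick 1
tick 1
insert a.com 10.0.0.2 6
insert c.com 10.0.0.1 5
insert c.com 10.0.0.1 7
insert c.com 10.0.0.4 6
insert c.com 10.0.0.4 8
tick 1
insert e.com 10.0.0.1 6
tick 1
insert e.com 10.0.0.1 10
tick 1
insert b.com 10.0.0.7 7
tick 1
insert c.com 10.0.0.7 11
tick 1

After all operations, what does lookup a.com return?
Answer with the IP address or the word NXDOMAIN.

Answer: 10.0.0.2

Derivation:
Op 1: tick 1 -> clock=1.
Op 2: tick 1 -> clock=2.
Op 3: insert b.com -> 10.0.0.7 (expiry=2+10=12). clock=2
Op 4: tick 1 -> clock=3.
Op 5: tick 1 -> clock=4.
Op 6: tick 1 -> clock=5.
Op 7: tick 1 -> clock=6.
Op 8: tick 1 -> clock=7.
Op 9: tick 1 -> clock=8.
Op 10: tick 1 -> clock=9.
Op 11: tick 1 -> clock=10.
Op 12: insert a.com -> 10.0.0.2 (expiry=10+6=16). clock=10
Op 13: insert c.com -> 10.0.0.1 (expiry=10+5=15). clock=10
Op 14: insert c.com -> 10.0.0.1 (expiry=10+7=17). clock=10
Op 15: insert c.com -> 10.0.0.4 (expiry=10+6=16). clock=10
Op 16: insert c.com -> 10.0.0.4 (expiry=10+8=18). clock=10
Op 17: tick 1 -> clock=11.
Op 18: insert e.com -> 10.0.0.1 (expiry=11+6=17). clock=11
Op 19: tick 1 -> clock=12. purged={b.com}
Op 20: insert e.com -> 10.0.0.1 (expiry=12+10=22). clock=12
Op 21: tick 1 -> clock=13.
Op 22: insert b.com -> 10.0.0.7 (expiry=13+7=20). clock=13
Op 23: tick 1 -> clock=14.
Op 24: insert c.com -> 10.0.0.7 (expiry=14+11=25). clock=14
Op 25: tick 1 -> clock=15.
lookup a.com: present, ip=10.0.0.2 expiry=16 > clock=15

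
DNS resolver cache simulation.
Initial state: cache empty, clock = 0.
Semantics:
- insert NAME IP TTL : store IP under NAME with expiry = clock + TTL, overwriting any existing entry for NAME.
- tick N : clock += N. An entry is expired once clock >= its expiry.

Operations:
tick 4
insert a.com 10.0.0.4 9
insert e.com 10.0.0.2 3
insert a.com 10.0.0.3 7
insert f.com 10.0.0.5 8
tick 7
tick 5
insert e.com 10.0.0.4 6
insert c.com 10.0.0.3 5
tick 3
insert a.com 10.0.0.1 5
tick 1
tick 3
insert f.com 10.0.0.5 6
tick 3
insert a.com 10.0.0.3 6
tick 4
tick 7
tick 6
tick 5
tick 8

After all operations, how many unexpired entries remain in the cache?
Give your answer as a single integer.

Answer: 0

Derivation:
Op 1: tick 4 -> clock=4.
Op 2: insert a.com -> 10.0.0.4 (expiry=4+9=13). clock=4
Op 3: insert e.com -> 10.0.0.2 (expiry=4+3=7). clock=4
Op 4: insert a.com -> 10.0.0.3 (expiry=4+7=11). clock=4
Op 5: insert f.com -> 10.0.0.5 (expiry=4+8=12). clock=4
Op 6: tick 7 -> clock=11. purged={a.com,e.com}
Op 7: tick 5 -> clock=16. purged={f.com}
Op 8: insert e.com -> 10.0.0.4 (expiry=16+6=22). clock=16
Op 9: insert c.com -> 10.0.0.3 (expiry=16+5=21). clock=16
Op 10: tick 3 -> clock=19.
Op 11: insert a.com -> 10.0.0.1 (expiry=19+5=24). clock=19
Op 12: tick 1 -> clock=20.
Op 13: tick 3 -> clock=23. purged={c.com,e.com}
Op 14: insert f.com -> 10.0.0.5 (expiry=23+6=29). clock=23
Op 15: tick 3 -> clock=26. purged={a.com}
Op 16: insert a.com -> 10.0.0.3 (expiry=26+6=32). clock=26
Op 17: tick 4 -> clock=30. purged={f.com}
Op 18: tick 7 -> clock=37. purged={a.com}
Op 19: tick 6 -> clock=43.
Op 20: tick 5 -> clock=48.
Op 21: tick 8 -> clock=56.
Final cache (unexpired): {} -> size=0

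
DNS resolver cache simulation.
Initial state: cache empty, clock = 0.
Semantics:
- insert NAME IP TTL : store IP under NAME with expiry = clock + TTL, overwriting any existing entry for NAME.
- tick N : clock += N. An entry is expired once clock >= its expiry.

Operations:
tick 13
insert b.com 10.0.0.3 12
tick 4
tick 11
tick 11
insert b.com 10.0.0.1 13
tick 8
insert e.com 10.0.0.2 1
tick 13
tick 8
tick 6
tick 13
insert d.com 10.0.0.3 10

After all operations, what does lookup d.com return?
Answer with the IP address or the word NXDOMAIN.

Answer: 10.0.0.3

Derivation:
Op 1: tick 13 -> clock=13.
Op 2: insert b.com -> 10.0.0.3 (expiry=13+12=25). clock=13
Op 3: tick 4 -> clock=17.
Op 4: tick 11 -> clock=28. purged={b.com}
Op 5: tick 11 -> clock=39.
Op 6: insert b.com -> 10.0.0.1 (expiry=39+13=52). clock=39
Op 7: tick 8 -> clock=47.
Op 8: insert e.com -> 10.0.0.2 (expiry=47+1=48). clock=47
Op 9: tick 13 -> clock=60. purged={b.com,e.com}
Op 10: tick 8 -> clock=68.
Op 11: tick 6 -> clock=74.
Op 12: tick 13 -> clock=87.
Op 13: insert d.com -> 10.0.0.3 (expiry=87+10=97). clock=87
lookup d.com: present, ip=10.0.0.3 expiry=97 > clock=87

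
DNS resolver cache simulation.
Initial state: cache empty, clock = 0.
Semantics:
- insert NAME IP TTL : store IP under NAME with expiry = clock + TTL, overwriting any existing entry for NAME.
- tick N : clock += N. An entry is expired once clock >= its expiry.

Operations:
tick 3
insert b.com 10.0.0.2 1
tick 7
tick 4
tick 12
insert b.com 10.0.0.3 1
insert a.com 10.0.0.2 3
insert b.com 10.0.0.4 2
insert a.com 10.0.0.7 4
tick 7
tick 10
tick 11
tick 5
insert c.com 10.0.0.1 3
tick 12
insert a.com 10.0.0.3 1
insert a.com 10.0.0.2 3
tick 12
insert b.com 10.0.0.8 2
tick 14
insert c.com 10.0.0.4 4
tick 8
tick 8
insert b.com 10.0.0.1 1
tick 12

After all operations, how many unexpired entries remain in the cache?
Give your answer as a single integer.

Op 1: tick 3 -> clock=3.
Op 2: insert b.com -> 10.0.0.2 (expiry=3+1=4). clock=3
Op 3: tick 7 -> clock=10. purged={b.com}
Op 4: tick 4 -> clock=14.
Op 5: tick 12 -> clock=26.
Op 6: insert b.com -> 10.0.0.3 (expiry=26+1=27). clock=26
Op 7: insert a.com -> 10.0.0.2 (expiry=26+3=29). clock=26
Op 8: insert b.com -> 10.0.0.4 (expiry=26+2=28). clock=26
Op 9: insert a.com -> 10.0.0.7 (expiry=26+4=30). clock=26
Op 10: tick 7 -> clock=33. purged={a.com,b.com}
Op 11: tick 10 -> clock=43.
Op 12: tick 11 -> clock=54.
Op 13: tick 5 -> clock=59.
Op 14: insert c.com -> 10.0.0.1 (expiry=59+3=62). clock=59
Op 15: tick 12 -> clock=71. purged={c.com}
Op 16: insert a.com -> 10.0.0.3 (expiry=71+1=72). clock=71
Op 17: insert a.com -> 10.0.0.2 (expiry=71+3=74). clock=71
Op 18: tick 12 -> clock=83. purged={a.com}
Op 19: insert b.com -> 10.0.0.8 (expiry=83+2=85). clock=83
Op 20: tick 14 -> clock=97. purged={b.com}
Op 21: insert c.com -> 10.0.0.4 (expiry=97+4=101). clock=97
Op 22: tick 8 -> clock=105. purged={c.com}
Op 23: tick 8 -> clock=113.
Op 24: insert b.com -> 10.0.0.1 (expiry=113+1=114). clock=113
Op 25: tick 12 -> clock=125. purged={b.com}
Final cache (unexpired): {} -> size=0

Answer: 0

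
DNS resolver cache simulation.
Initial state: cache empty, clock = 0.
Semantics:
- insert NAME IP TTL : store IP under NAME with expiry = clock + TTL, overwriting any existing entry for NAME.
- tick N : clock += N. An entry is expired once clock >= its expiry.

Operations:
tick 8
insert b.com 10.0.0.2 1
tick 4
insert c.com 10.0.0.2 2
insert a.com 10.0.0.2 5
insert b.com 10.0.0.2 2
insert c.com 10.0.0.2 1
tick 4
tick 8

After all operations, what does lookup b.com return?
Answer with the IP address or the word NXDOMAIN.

Op 1: tick 8 -> clock=8.
Op 2: insert b.com -> 10.0.0.2 (expiry=8+1=9). clock=8
Op 3: tick 4 -> clock=12. purged={b.com}
Op 4: insert c.com -> 10.0.0.2 (expiry=12+2=14). clock=12
Op 5: insert a.com -> 10.0.0.2 (expiry=12+5=17). clock=12
Op 6: insert b.com -> 10.0.0.2 (expiry=12+2=14). clock=12
Op 7: insert c.com -> 10.0.0.2 (expiry=12+1=13). clock=12
Op 8: tick 4 -> clock=16. purged={b.com,c.com}
Op 9: tick 8 -> clock=24. purged={a.com}
lookup b.com: not in cache (expired or never inserted)

Answer: NXDOMAIN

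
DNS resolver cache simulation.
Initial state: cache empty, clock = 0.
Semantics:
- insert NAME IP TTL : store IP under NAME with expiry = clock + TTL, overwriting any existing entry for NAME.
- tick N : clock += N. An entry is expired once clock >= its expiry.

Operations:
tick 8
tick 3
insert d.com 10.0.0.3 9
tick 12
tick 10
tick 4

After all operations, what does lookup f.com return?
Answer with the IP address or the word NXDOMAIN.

Answer: NXDOMAIN

Derivation:
Op 1: tick 8 -> clock=8.
Op 2: tick 3 -> clock=11.
Op 3: insert d.com -> 10.0.0.3 (expiry=11+9=20). clock=11
Op 4: tick 12 -> clock=23. purged={d.com}
Op 5: tick 10 -> clock=33.
Op 6: tick 4 -> clock=37.
lookup f.com: not in cache (expired or never inserted)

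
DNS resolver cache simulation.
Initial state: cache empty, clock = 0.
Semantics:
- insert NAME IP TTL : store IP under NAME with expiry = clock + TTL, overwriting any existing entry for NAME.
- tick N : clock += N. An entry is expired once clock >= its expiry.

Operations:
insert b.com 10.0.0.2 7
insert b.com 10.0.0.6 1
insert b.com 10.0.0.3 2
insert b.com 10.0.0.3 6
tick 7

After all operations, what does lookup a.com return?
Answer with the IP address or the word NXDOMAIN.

Op 1: insert b.com -> 10.0.0.2 (expiry=0+7=7). clock=0
Op 2: insert b.com -> 10.0.0.6 (expiry=0+1=1). clock=0
Op 3: insert b.com -> 10.0.0.3 (expiry=0+2=2). clock=0
Op 4: insert b.com -> 10.0.0.3 (expiry=0+6=6). clock=0
Op 5: tick 7 -> clock=7. purged={b.com}
lookup a.com: not in cache (expired or never inserted)

Answer: NXDOMAIN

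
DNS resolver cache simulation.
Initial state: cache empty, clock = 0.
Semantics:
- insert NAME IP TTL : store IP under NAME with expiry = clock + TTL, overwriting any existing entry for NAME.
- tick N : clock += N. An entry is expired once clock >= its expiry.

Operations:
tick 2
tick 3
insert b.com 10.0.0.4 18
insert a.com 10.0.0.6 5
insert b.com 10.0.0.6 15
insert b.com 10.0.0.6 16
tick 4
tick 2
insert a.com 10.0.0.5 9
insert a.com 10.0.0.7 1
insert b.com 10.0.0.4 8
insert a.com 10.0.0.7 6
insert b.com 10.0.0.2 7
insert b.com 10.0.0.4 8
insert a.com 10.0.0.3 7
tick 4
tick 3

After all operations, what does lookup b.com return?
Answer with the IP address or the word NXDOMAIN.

Answer: 10.0.0.4

Derivation:
Op 1: tick 2 -> clock=2.
Op 2: tick 3 -> clock=5.
Op 3: insert b.com -> 10.0.0.4 (expiry=5+18=23). clock=5
Op 4: insert a.com -> 10.0.0.6 (expiry=5+5=10). clock=5
Op 5: insert b.com -> 10.0.0.6 (expiry=5+15=20). clock=5
Op 6: insert b.com -> 10.0.0.6 (expiry=5+16=21). clock=5
Op 7: tick 4 -> clock=9.
Op 8: tick 2 -> clock=11. purged={a.com}
Op 9: insert a.com -> 10.0.0.5 (expiry=11+9=20). clock=11
Op 10: insert a.com -> 10.0.0.7 (expiry=11+1=12). clock=11
Op 11: insert b.com -> 10.0.0.4 (expiry=11+8=19). clock=11
Op 12: insert a.com -> 10.0.0.7 (expiry=11+6=17). clock=11
Op 13: insert b.com -> 10.0.0.2 (expiry=11+7=18). clock=11
Op 14: insert b.com -> 10.0.0.4 (expiry=11+8=19). clock=11
Op 15: insert a.com -> 10.0.0.3 (expiry=11+7=18). clock=11
Op 16: tick 4 -> clock=15.
Op 17: tick 3 -> clock=18. purged={a.com}
lookup b.com: present, ip=10.0.0.4 expiry=19 > clock=18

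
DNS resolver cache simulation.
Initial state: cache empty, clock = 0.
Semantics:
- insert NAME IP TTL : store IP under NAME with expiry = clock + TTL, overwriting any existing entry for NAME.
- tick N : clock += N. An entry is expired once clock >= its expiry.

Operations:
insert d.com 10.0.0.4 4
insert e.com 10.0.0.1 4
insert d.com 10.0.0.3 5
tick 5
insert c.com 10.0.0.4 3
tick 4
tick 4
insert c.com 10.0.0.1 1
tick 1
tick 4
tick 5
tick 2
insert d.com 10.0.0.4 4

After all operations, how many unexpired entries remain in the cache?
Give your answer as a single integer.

Op 1: insert d.com -> 10.0.0.4 (expiry=0+4=4). clock=0
Op 2: insert e.com -> 10.0.0.1 (expiry=0+4=4). clock=0
Op 3: insert d.com -> 10.0.0.3 (expiry=0+5=5). clock=0
Op 4: tick 5 -> clock=5. purged={d.com,e.com}
Op 5: insert c.com -> 10.0.0.4 (expiry=5+3=8). clock=5
Op 6: tick 4 -> clock=9. purged={c.com}
Op 7: tick 4 -> clock=13.
Op 8: insert c.com -> 10.0.0.1 (expiry=13+1=14). clock=13
Op 9: tick 1 -> clock=14. purged={c.com}
Op 10: tick 4 -> clock=18.
Op 11: tick 5 -> clock=23.
Op 12: tick 2 -> clock=25.
Op 13: insert d.com -> 10.0.0.4 (expiry=25+4=29). clock=25
Final cache (unexpired): {d.com} -> size=1

Answer: 1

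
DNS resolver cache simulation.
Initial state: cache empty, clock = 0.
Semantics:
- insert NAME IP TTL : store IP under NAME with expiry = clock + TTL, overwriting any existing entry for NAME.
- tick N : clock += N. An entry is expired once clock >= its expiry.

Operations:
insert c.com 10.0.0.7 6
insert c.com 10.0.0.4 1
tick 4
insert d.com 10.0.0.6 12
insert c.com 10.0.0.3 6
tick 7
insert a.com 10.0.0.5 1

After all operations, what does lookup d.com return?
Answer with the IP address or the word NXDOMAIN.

Answer: 10.0.0.6

Derivation:
Op 1: insert c.com -> 10.0.0.7 (expiry=0+6=6). clock=0
Op 2: insert c.com -> 10.0.0.4 (expiry=0+1=1). clock=0
Op 3: tick 4 -> clock=4. purged={c.com}
Op 4: insert d.com -> 10.0.0.6 (expiry=4+12=16). clock=4
Op 5: insert c.com -> 10.0.0.3 (expiry=4+6=10). clock=4
Op 6: tick 7 -> clock=11. purged={c.com}
Op 7: insert a.com -> 10.0.0.5 (expiry=11+1=12). clock=11
lookup d.com: present, ip=10.0.0.6 expiry=16 > clock=11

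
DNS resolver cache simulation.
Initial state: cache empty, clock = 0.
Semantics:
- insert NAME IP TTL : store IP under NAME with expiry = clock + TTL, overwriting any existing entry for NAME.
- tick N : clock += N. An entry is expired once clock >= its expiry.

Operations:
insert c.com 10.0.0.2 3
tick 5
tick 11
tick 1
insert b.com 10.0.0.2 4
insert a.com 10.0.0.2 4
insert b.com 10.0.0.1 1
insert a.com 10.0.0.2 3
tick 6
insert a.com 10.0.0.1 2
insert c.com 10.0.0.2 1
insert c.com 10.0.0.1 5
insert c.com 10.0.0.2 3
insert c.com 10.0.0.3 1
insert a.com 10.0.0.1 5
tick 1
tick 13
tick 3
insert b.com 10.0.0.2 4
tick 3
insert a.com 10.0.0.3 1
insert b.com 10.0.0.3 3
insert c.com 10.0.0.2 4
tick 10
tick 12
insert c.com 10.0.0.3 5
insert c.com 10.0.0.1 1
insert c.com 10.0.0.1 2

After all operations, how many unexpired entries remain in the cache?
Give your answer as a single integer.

Answer: 1

Derivation:
Op 1: insert c.com -> 10.0.0.2 (expiry=0+3=3). clock=0
Op 2: tick 5 -> clock=5. purged={c.com}
Op 3: tick 11 -> clock=16.
Op 4: tick 1 -> clock=17.
Op 5: insert b.com -> 10.0.0.2 (expiry=17+4=21). clock=17
Op 6: insert a.com -> 10.0.0.2 (expiry=17+4=21). clock=17
Op 7: insert b.com -> 10.0.0.1 (expiry=17+1=18). clock=17
Op 8: insert a.com -> 10.0.0.2 (expiry=17+3=20). clock=17
Op 9: tick 6 -> clock=23. purged={a.com,b.com}
Op 10: insert a.com -> 10.0.0.1 (expiry=23+2=25). clock=23
Op 11: insert c.com -> 10.0.0.2 (expiry=23+1=24). clock=23
Op 12: insert c.com -> 10.0.0.1 (expiry=23+5=28). clock=23
Op 13: insert c.com -> 10.0.0.2 (expiry=23+3=26). clock=23
Op 14: insert c.com -> 10.0.0.3 (expiry=23+1=24). clock=23
Op 15: insert a.com -> 10.0.0.1 (expiry=23+5=28). clock=23
Op 16: tick 1 -> clock=24. purged={c.com}
Op 17: tick 13 -> clock=37. purged={a.com}
Op 18: tick 3 -> clock=40.
Op 19: insert b.com -> 10.0.0.2 (expiry=40+4=44). clock=40
Op 20: tick 3 -> clock=43.
Op 21: insert a.com -> 10.0.0.3 (expiry=43+1=44). clock=43
Op 22: insert b.com -> 10.0.0.3 (expiry=43+3=46). clock=43
Op 23: insert c.com -> 10.0.0.2 (expiry=43+4=47). clock=43
Op 24: tick 10 -> clock=53. purged={a.com,b.com,c.com}
Op 25: tick 12 -> clock=65.
Op 26: insert c.com -> 10.0.0.3 (expiry=65+5=70). clock=65
Op 27: insert c.com -> 10.0.0.1 (expiry=65+1=66). clock=65
Op 28: insert c.com -> 10.0.0.1 (expiry=65+2=67). clock=65
Final cache (unexpired): {c.com} -> size=1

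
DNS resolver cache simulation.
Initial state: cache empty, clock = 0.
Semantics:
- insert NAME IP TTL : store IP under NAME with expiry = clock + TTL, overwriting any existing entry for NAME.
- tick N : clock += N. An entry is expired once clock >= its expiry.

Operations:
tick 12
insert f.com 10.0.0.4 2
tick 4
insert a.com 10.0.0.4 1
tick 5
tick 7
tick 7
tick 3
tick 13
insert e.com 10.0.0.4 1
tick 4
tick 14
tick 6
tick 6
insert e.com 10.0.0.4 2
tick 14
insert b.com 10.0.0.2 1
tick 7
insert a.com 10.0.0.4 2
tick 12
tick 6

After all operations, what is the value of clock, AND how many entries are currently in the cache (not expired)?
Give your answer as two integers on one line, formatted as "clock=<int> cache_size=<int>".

Answer: clock=120 cache_size=0

Derivation:
Op 1: tick 12 -> clock=12.
Op 2: insert f.com -> 10.0.0.4 (expiry=12+2=14). clock=12
Op 3: tick 4 -> clock=16. purged={f.com}
Op 4: insert a.com -> 10.0.0.4 (expiry=16+1=17). clock=16
Op 5: tick 5 -> clock=21. purged={a.com}
Op 6: tick 7 -> clock=28.
Op 7: tick 7 -> clock=35.
Op 8: tick 3 -> clock=38.
Op 9: tick 13 -> clock=51.
Op 10: insert e.com -> 10.0.0.4 (expiry=51+1=52). clock=51
Op 11: tick 4 -> clock=55. purged={e.com}
Op 12: tick 14 -> clock=69.
Op 13: tick 6 -> clock=75.
Op 14: tick 6 -> clock=81.
Op 15: insert e.com -> 10.0.0.4 (expiry=81+2=83). clock=81
Op 16: tick 14 -> clock=95. purged={e.com}
Op 17: insert b.com -> 10.0.0.2 (expiry=95+1=96). clock=95
Op 18: tick 7 -> clock=102. purged={b.com}
Op 19: insert a.com -> 10.0.0.4 (expiry=102+2=104). clock=102
Op 20: tick 12 -> clock=114. purged={a.com}
Op 21: tick 6 -> clock=120.
Final clock = 120
Final cache (unexpired): {} -> size=0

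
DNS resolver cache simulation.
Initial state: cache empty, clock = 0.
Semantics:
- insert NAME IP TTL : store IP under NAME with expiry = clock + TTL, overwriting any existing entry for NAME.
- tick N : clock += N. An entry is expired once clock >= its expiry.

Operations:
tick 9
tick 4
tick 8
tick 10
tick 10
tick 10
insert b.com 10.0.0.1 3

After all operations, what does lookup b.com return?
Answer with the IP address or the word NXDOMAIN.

Answer: 10.0.0.1

Derivation:
Op 1: tick 9 -> clock=9.
Op 2: tick 4 -> clock=13.
Op 3: tick 8 -> clock=21.
Op 4: tick 10 -> clock=31.
Op 5: tick 10 -> clock=41.
Op 6: tick 10 -> clock=51.
Op 7: insert b.com -> 10.0.0.1 (expiry=51+3=54). clock=51
lookup b.com: present, ip=10.0.0.1 expiry=54 > clock=51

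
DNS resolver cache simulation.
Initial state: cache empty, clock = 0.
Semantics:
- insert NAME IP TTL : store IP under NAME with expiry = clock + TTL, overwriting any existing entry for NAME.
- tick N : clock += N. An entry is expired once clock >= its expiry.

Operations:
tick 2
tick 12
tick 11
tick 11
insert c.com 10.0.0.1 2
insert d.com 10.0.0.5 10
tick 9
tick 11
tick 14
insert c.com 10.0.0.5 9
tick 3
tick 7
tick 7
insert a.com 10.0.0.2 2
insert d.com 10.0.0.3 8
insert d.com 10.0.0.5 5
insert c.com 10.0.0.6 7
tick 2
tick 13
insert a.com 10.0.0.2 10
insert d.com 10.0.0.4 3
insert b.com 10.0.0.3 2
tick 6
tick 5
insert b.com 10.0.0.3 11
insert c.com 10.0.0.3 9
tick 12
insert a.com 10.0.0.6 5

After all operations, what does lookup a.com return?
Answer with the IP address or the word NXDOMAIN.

Op 1: tick 2 -> clock=2.
Op 2: tick 12 -> clock=14.
Op 3: tick 11 -> clock=25.
Op 4: tick 11 -> clock=36.
Op 5: insert c.com -> 10.0.0.1 (expiry=36+2=38). clock=36
Op 6: insert d.com -> 10.0.0.5 (expiry=36+10=46). clock=36
Op 7: tick 9 -> clock=45. purged={c.com}
Op 8: tick 11 -> clock=56. purged={d.com}
Op 9: tick 14 -> clock=70.
Op 10: insert c.com -> 10.0.0.5 (expiry=70+9=79). clock=70
Op 11: tick 3 -> clock=73.
Op 12: tick 7 -> clock=80. purged={c.com}
Op 13: tick 7 -> clock=87.
Op 14: insert a.com -> 10.0.0.2 (expiry=87+2=89). clock=87
Op 15: insert d.com -> 10.0.0.3 (expiry=87+8=95). clock=87
Op 16: insert d.com -> 10.0.0.5 (expiry=87+5=92). clock=87
Op 17: insert c.com -> 10.0.0.6 (expiry=87+7=94). clock=87
Op 18: tick 2 -> clock=89. purged={a.com}
Op 19: tick 13 -> clock=102. purged={c.com,d.com}
Op 20: insert a.com -> 10.0.0.2 (expiry=102+10=112). clock=102
Op 21: insert d.com -> 10.0.0.4 (expiry=102+3=105). clock=102
Op 22: insert b.com -> 10.0.0.3 (expiry=102+2=104). clock=102
Op 23: tick 6 -> clock=108. purged={b.com,d.com}
Op 24: tick 5 -> clock=113. purged={a.com}
Op 25: insert b.com -> 10.0.0.3 (expiry=113+11=124). clock=113
Op 26: insert c.com -> 10.0.0.3 (expiry=113+9=122). clock=113
Op 27: tick 12 -> clock=125. purged={b.com,c.com}
Op 28: insert a.com -> 10.0.0.6 (expiry=125+5=130). clock=125
lookup a.com: present, ip=10.0.0.6 expiry=130 > clock=125

Answer: 10.0.0.6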